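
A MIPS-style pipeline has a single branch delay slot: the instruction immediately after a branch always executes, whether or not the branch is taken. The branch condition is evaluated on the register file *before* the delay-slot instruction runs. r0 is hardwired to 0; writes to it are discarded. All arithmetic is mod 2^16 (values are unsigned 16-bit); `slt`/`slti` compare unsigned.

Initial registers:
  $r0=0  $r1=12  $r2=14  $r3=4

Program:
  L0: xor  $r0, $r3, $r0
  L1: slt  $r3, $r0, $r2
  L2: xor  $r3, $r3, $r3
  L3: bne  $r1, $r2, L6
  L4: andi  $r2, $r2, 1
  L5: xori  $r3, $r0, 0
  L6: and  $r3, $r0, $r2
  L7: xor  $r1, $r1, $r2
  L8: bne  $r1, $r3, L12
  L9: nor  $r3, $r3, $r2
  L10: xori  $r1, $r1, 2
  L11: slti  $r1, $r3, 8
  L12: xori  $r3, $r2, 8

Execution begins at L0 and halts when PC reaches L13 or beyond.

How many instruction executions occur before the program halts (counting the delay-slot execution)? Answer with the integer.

10

  step pc=0: xor  $r0, $r3, $r0  regs=(0,12,14,4)
  step pc=1: slt  $r3, $r0, $r2  regs=(0,12,14,1)
  step pc=2: xor  $r3, $r3, $r3  regs=(0,12,14,0)
  step pc=3: bne  $r1, $r2, L6  cond=T  regs=(0,12,14,0)
  step pc=4: andi  $r2, $r2, 1  regs=(0,12,0,0)
  step pc=6: and  $r3, $r0, $r2  regs=(0,12,0,0)
  step pc=7: xor  $r1, $r1, $r2  regs=(0,12,0,0)
  step pc=8: bne  $r1, $r3, L12  cond=T  regs=(0,12,0,0)
  step pc=9: nor  $r3, $r3, $r2  regs=(0,12,0,65535)
  step pc=12: xori  $r3, $r2, 8  regs=(0,12,0,8)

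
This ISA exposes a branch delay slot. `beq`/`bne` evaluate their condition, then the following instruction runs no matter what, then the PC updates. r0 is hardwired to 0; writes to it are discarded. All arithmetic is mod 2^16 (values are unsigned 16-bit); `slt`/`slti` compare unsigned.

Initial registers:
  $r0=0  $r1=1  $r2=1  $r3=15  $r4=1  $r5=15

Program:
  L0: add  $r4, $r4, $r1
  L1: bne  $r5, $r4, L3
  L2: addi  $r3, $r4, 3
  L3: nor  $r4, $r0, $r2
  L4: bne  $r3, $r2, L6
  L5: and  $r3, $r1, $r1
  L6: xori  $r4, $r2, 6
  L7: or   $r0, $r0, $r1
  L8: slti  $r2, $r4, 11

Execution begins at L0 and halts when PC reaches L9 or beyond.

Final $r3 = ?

1

[0] add  $r4, $r4, $r1  →  {$r0:0, $r1:1, $r2:1, $r3:15, $r4:2, $r5:15}
[1] bne  $r5, $r4, L3  →  {$r0:0, $r1:1, $r2:1, $r3:15, $r4:2, $r5:15}  ⟨branch taken⟩
[2] addi  $r3, $r4, 3  →  {$r0:0, $r1:1, $r2:1, $r3:5, $r4:2, $r5:15}
[3] nor  $r4, $r0, $r2  →  {$r0:0, $r1:1, $r2:1, $r3:5, $r4:65534, $r5:15}
[4] bne  $r3, $r2, L6  →  {$r0:0, $r1:1, $r2:1, $r3:5, $r4:65534, $r5:15}  ⟨branch taken⟩
[5] and  $r3, $r1, $r1  →  {$r0:0, $r1:1, $r2:1, $r3:1, $r4:65534, $r5:15}
[6] xori  $r4, $r2, 6  →  {$r0:0, $r1:1, $r2:1, $r3:1, $r4:7, $r5:15}
[7] or   $r0, $r0, $r1  →  {$r0:0, $r1:1, $r2:1, $r3:1, $r4:7, $r5:15}
[8] slti  $r2, $r4, 11  →  {$r0:0, $r1:1, $r2:1, $r3:1, $r4:7, $r5:15}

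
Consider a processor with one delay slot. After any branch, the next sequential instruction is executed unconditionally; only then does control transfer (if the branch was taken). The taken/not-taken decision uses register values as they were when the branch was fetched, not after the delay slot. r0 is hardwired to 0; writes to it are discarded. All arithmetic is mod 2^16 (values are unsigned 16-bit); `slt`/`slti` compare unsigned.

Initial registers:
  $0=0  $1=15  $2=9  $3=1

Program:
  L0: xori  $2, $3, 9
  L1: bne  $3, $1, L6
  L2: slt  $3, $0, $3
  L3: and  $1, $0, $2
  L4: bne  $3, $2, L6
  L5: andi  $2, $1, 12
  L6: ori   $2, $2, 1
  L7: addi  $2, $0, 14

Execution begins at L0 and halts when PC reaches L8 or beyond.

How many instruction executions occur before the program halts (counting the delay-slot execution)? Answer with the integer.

5

[0] xori  $2, $3, 9  →  {$0:0, $1:15, $2:8, $3:1}
[1] bne  $3, $1, L6  →  {$0:0, $1:15, $2:8, $3:1}  ⟨branch taken⟩
[2] slt  $3, $0, $3  →  {$0:0, $1:15, $2:8, $3:1}
[6] ori   $2, $2, 1  →  {$0:0, $1:15, $2:9, $3:1}
[7] addi  $2, $0, 14  →  {$0:0, $1:15, $2:14, $3:1}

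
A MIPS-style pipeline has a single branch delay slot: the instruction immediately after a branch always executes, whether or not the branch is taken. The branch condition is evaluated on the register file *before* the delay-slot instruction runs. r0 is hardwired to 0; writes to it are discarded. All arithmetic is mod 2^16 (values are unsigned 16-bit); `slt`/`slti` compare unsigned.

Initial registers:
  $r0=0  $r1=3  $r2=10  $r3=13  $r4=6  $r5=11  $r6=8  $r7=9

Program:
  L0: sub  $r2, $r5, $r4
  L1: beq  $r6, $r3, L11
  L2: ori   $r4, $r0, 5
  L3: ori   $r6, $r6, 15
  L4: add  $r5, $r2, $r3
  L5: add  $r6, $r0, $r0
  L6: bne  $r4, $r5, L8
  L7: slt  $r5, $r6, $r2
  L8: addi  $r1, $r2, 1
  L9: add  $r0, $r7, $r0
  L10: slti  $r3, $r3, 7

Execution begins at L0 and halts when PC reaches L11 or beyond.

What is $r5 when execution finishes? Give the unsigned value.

PC=0  sub  $r2, $r5, $r4     | $r0=0 $r1=3 $r2=5 $r3=13 $r4=6 $r5=11 $r6=8 $r7=9
PC=1  beq  $r6, $r3, L11     | $r0=0 $r1=3 $r2=5 $r3=13 $r4=6 $r5=11 $r6=8 $r7=9  [not taken]
PC=2  ori   $r4, $r0, 5      | $r0=0 $r1=3 $r2=5 $r3=13 $r4=5 $r5=11 $r6=8 $r7=9
PC=3  ori   $r6, $r6, 15     | $r0=0 $r1=3 $r2=5 $r3=13 $r4=5 $r5=11 $r6=15 $r7=9
PC=4  add  $r5, $r2, $r3     | $r0=0 $r1=3 $r2=5 $r3=13 $r4=5 $r5=18 $r6=15 $r7=9
PC=5  add  $r6, $r0, $r0     | $r0=0 $r1=3 $r2=5 $r3=13 $r4=5 $r5=18 $r6=0 $r7=9
PC=6  bne  $r4, $r5, L8      | $r0=0 $r1=3 $r2=5 $r3=13 $r4=5 $r5=18 $r6=0 $r7=9  [TAKEN]
PC=7  slt  $r5, $r6, $r2     | $r0=0 $r1=3 $r2=5 $r3=13 $r4=5 $r5=1 $r6=0 $r7=9
PC=8  addi  $r1, $r2, 1      | $r0=0 $r1=6 $r2=5 $r3=13 $r4=5 $r5=1 $r6=0 $r7=9
PC=9  add  $r0, $r7, $r0     | $r0=0 $r1=6 $r2=5 $r3=13 $r4=5 $r5=1 $r6=0 $r7=9
PC=10 slti  $r3, $r3, 7      | $r0=0 $r1=6 $r2=5 $r3=0 $r4=5 $r5=1 $r6=0 $r7=9

1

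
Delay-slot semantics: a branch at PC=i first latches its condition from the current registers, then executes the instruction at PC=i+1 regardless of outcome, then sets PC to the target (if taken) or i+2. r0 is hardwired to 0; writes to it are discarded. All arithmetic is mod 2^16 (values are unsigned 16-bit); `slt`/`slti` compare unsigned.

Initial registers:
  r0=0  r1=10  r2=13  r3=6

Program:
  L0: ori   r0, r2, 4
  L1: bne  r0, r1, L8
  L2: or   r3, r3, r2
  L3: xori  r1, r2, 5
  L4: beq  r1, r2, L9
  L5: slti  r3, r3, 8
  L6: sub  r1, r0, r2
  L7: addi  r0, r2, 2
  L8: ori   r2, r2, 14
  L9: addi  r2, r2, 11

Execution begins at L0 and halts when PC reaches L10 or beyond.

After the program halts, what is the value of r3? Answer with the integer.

15

PC=0  ori   r0, r2, 4        | r0=0 r1=10 r2=13 r3=6
PC=1  bne  r0, r1, L8        | r0=0 r1=10 r2=13 r3=6  [TAKEN]
PC=2  or   r3, r3, r2        | r0=0 r1=10 r2=13 r3=15
PC=8  ori   r2, r2, 14       | r0=0 r1=10 r2=15 r3=15
PC=9  addi  r2, r2, 11       | r0=0 r1=10 r2=26 r3=15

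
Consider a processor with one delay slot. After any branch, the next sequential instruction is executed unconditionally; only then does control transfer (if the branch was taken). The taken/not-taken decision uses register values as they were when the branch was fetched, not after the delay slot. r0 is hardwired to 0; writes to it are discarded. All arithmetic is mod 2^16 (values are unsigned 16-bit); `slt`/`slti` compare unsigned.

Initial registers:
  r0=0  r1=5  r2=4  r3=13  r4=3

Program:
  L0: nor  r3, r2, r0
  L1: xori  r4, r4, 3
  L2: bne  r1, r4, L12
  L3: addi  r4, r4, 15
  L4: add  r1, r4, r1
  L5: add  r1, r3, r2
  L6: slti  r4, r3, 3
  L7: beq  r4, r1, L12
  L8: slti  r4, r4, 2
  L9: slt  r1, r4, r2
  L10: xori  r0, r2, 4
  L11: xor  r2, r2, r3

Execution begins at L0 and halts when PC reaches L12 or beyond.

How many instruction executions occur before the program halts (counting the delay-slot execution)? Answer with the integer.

4

#0 nor  r3, r2, r0 ; 0/5/4/65531/3
#1 xori  r4, r4, 3 ; 0/5/4/65531/0
#2 bne  r1, r4, L12 ; 0/5/4/65531/0 ; →target
#3 addi  r4, r4, 15 ; 0/5/4/65531/15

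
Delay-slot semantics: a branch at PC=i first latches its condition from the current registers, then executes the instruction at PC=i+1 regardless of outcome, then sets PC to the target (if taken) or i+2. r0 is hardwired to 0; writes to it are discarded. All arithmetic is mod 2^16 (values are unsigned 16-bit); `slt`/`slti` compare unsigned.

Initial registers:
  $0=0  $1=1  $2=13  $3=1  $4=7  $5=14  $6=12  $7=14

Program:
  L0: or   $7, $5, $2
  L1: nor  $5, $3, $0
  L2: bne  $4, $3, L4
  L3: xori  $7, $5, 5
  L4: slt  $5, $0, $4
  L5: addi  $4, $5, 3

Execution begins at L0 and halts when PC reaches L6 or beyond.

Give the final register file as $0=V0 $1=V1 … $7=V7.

  step pc=0: or   $7, $5, $2  regs=(0,1,13,1,7,14,12,15)
  step pc=1: nor  $5, $3, $0  regs=(0,1,13,1,7,65534,12,15)
  step pc=2: bne  $4, $3, L4  cond=T  regs=(0,1,13,1,7,65534,12,15)
  step pc=3: xori  $7, $5, 5  regs=(0,1,13,1,7,65534,12,65531)
  step pc=4: slt  $5, $0, $4  regs=(0,1,13,1,7,1,12,65531)
  step pc=5: addi  $4, $5, 3  regs=(0,1,13,1,4,1,12,65531)

$0=0 $1=1 $2=13 $3=1 $4=4 $5=1 $6=12 $7=65531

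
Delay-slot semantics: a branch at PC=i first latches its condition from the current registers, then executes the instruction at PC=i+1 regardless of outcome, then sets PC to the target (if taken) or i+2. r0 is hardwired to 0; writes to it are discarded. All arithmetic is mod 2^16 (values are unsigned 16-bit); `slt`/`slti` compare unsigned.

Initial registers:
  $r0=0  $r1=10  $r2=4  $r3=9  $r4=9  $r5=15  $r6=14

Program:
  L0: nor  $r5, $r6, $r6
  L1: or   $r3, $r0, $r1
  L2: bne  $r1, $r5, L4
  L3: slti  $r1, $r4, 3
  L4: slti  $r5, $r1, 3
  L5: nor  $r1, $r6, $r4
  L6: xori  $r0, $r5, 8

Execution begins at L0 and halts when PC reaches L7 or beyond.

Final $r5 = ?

[0] nor  $r5, $r6, $r6  →  {$r0:0, $r1:10, $r2:4, $r3:9, $r4:9, $r5:65521, $r6:14}
[1] or   $r3, $r0, $r1  →  {$r0:0, $r1:10, $r2:4, $r3:10, $r4:9, $r5:65521, $r6:14}
[2] bne  $r1, $r5, L4  →  {$r0:0, $r1:10, $r2:4, $r3:10, $r4:9, $r5:65521, $r6:14}  ⟨branch taken⟩
[3] slti  $r1, $r4, 3  →  {$r0:0, $r1:0, $r2:4, $r3:10, $r4:9, $r5:65521, $r6:14}
[4] slti  $r5, $r1, 3  →  {$r0:0, $r1:0, $r2:4, $r3:10, $r4:9, $r5:1, $r6:14}
[5] nor  $r1, $r6, $r4  →  {$r0:0, $r1:65520, $r2:4, $r3:10, $r4:9, $r5:1, $r6:14}
[6] xori  $r0, $r5, 8  →  {$r0:0, $r1:65520, $r2:4, $r3:10, $r4:9, $r5:1, $r6:14}

1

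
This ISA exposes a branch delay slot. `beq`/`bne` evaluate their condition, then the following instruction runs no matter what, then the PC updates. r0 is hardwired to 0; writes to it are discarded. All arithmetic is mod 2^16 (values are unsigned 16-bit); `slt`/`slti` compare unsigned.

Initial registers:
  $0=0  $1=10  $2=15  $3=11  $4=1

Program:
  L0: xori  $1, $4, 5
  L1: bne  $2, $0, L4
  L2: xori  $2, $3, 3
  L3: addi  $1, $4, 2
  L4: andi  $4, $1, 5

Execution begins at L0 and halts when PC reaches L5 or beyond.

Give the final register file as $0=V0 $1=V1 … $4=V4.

[0] xori  $1, $4, 5  →  {$0:0, $1:4, $2:15, $3:11, $4:1}
[1] bne  $2, $0, L4  →  {$0:0, $1:4, $2:15, $3:11, $4:1}  ⟨branch taken⟩
[2] xori  $2, $3, 3  →  {$0:0, $1:4, $2:8, $3:11, $4:1}
[4] andi  $4, $1, 5  →  {$0:0, $1:4, $2:8, $3:11, $4:4}

$0=0 $1=4 $2=8 $3=11 $4=4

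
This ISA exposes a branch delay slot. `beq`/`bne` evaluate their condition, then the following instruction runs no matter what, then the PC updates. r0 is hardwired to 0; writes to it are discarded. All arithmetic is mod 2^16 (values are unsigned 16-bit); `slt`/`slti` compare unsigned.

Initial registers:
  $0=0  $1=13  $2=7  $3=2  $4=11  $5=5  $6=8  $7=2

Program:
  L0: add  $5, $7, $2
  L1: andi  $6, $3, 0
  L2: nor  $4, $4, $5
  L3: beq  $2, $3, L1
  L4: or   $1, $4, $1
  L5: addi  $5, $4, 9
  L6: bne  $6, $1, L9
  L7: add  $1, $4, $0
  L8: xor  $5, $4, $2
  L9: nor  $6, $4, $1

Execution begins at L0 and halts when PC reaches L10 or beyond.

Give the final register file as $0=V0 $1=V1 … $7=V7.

[0] add  $5, $7, $2  →  {$0:0, $1:13, $2:7, $3:2, $4:11, $5:9, $6:8, $7:2}
[1] andi  $6, $3, 0  →  {$0:0, $1:13, $2:7, $3:2, $4:11, $5:9, $6:0, $7:2}
[2] nor  $4, $4, $5  →  {$0:0, $1:13, $2:7, $3:2, $4:65524, $5:9, $6:0, $7:2}
[3] beq  $2, $3, L1  →  {$0:0, $1:13, $2:7, $3:2, $4:65524, $5:9, $6:0, $7:2}  ⟨branch fallthrough⟩
[4] or   $1, $4, $1  →  {$0:0, $1:65533, $2:7, $3:2, $4:65524, $5:9, $6:0, $7:2}
[5] addi  $5, $4, 9  →  {$0:0, $1:65533, $2:7, $3:2, $4:65524, $5:65533, $6:0, $7:2}
[6] bne  $6, $1, L9  →  {$0:0, $1:65533, $2:7, $3:2, $4:65524, $5:65533, $6:0, $7:2}  ⟨branch taken⟩
[7] add  $1, $4, $0  →  {$0:0, $1:65524, $2:7, $3:2, $4:65524, $5:65533, $6:0, $7:2}
[9] nor  $6, $4, $1  →  {$0:0, $1:65524, $2:7, $3:2, $4:65524, $5:65533, $6:11, $7:2}

$0=0 $1=65524 $2=7 $3=2 $4=65524 $5=65533 $6=11 $7=2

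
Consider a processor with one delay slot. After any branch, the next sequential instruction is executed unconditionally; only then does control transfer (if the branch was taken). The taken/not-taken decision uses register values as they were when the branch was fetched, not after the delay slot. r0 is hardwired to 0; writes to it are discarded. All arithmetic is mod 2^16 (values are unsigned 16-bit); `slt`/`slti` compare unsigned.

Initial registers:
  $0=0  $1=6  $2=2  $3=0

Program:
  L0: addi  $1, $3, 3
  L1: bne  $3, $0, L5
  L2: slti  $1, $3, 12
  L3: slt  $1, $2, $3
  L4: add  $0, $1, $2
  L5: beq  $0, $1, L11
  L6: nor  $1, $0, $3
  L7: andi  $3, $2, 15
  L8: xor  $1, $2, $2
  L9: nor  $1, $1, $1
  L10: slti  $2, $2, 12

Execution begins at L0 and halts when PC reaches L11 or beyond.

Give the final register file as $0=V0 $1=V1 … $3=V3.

$0=0 $1=65535 $2=2 $3=0

[0] addi  $1, $3, 3  →  {$0:0, $1:3, $2:2, $3:0}
[1] bne  $3, $0, L5  →  {$0:0, $1:3, $2:2, $3:0}  ⟨branch fallthrough⟩
[2] slti  $1, $3, 12  →  {$0:0, $1:1, $2:2, $3:0}
[3] slt  $1, $2, $3  →  {$0:0, $1:0, $2:2, $3:0}
[4] add  $0, $1, $2  →  {$0:0, $1:0, $2:2, $3:0}
[5] beq  $0, $1, L11  →  {$0:0, $1:0, $2:2, $3:0}  ⟨branch taken⟩
[6] nor  $1, $0, $3  →  {$0:0, $1:65535, $2:2, $3:0}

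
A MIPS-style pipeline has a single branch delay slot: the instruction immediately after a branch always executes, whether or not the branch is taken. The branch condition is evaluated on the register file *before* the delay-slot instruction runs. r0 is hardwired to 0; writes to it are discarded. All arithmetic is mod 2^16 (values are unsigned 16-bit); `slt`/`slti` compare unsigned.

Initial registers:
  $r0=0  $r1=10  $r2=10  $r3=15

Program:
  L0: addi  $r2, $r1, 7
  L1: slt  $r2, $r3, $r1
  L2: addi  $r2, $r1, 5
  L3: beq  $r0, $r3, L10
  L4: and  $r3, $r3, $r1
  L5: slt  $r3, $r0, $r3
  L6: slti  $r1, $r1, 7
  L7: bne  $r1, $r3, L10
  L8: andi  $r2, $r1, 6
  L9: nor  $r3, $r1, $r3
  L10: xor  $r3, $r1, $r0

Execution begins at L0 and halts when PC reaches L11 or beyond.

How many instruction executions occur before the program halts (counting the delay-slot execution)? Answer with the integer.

10

[0] addi  $r2, $r1, 7  →  {$r0:0, $r1:10, $r2:17, $r3:15}
[1] slt  $r2, $r3, $r1  →  {$r0:0, $r1:10, $r2:0, $r3:15}
[2] addi  $r2, $r1, 5  →  {$r0:0, $r1:10, $r2:15, $r3:15}
[3] beq  $r0, $r3, L10  →  {$r0:0, $r1:10, $r2:15, $r3:15}  ⟨branch fallthrough⟩
[4] and  $r3, $r3, $r1  →  {$r0:0, $r1:10, $r2:15, $r3:10}
[5] slt  $r3, $r0, $r3  →  {$r0:0, $r1:10, $r2:15, $r3:1}
[6] slti  $r1, $r1, 7  →  {$r0:0, $r1:0, $r2:15, $r3:1}
[7] bne  $r1, $r3, L10  →  {$r0:0, $r1:0, $r2:15, $r3:1}  ⟨branch taken⟩
[8] andi  $r2, $r1, 6  →  {$r0:0, $r1:0, $r2:0, $r3:1}
[10] xor  $r3, $r1, $r0  →  {$r0:0, $r1:0, $r2:0, $r3:0}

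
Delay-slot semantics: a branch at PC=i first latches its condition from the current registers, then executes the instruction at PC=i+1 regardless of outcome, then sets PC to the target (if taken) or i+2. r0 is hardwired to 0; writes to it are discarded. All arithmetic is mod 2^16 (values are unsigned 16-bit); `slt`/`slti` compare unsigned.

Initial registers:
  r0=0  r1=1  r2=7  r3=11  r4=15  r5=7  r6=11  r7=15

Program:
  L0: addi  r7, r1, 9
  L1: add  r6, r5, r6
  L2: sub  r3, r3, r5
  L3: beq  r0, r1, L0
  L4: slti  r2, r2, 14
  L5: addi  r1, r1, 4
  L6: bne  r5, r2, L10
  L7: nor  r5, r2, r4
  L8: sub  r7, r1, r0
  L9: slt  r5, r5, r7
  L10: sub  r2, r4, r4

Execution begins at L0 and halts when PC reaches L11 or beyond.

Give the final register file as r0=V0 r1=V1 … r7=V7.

r0=0 r1=5 r2=0 r3=4 r4=15 r5=65520 r6=18 r7=10

  step pc=0: addi  r7, r1, 9  regs=(0,1,7,11,15,7,11,10)
  step pc=1: add  r6, r5, r6  regs=(0,1,7,11,15,7,18,10)
  step pc=2: sub  r3, r3, r5  regs=(0,1,7,4,15,7,18,10)
  step pc=3: beq  r0, r1, L0  cond=F  regs=(0,1,7,4,15,7,18,10)
  step pc=4: slti  r2, r2, 14  regs=(0,1,1,4,15,7,18,10)
  step pc=5: addi  r1, r1, 4  regs=(0,5,1,4,15,7,18,10)
  step pc=6: bne  r5, r2, L10  cond=T  regs=(0,5,1,4,15,7,18,10)
  step pc=7: nor  r5, r2, r4  regs=(0,5,1,4,15,65520,18,10)
  step pc=10: sub  r2, r4, r4  regs=(0,5,0,4,15,65520,18,10)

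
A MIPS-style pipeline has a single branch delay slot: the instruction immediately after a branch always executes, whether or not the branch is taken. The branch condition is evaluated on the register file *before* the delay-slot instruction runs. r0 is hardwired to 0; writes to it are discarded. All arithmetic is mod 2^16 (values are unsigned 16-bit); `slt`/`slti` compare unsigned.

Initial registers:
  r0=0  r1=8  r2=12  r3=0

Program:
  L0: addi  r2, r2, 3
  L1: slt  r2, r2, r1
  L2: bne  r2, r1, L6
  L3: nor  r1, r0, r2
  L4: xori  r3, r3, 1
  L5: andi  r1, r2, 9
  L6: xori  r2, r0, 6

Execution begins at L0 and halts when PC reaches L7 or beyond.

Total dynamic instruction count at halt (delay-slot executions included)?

[0] addi  r2, r2, 3  →  {r0:0, r1:8, r2:15, r3:0}
[1] slt  r2, r2, r1  →  {r0:0, r1:8, r2:0, r3:0}
[2] bne  r2, r1, L6  →  {r0:0, r1:8, r2:0, r3:0}  ⟨branch taken⟩
[3] nor  r1, r0, r2  →  {r0:0, r1:65535, r2:0, r3:0}
[6] xori  r2, r0, 6  →  {r0:0, r1:65535, r2:6, r3:0}

5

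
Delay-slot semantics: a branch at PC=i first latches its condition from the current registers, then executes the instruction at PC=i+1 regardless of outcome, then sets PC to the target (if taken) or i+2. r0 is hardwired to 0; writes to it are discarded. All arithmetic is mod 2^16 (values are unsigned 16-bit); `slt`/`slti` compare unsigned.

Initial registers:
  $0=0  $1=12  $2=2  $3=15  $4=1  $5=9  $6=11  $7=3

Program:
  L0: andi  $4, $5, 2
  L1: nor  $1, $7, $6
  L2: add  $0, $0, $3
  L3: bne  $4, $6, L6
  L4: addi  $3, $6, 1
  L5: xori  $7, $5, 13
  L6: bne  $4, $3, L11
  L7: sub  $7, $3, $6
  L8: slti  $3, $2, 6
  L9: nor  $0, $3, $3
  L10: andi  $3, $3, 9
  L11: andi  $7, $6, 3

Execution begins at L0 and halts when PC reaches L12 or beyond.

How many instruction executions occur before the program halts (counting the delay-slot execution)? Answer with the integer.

PC=0  andi  $4, $5, 2        | $0=0 $1=12 $2=2 $3=15 $4=0 $5=9 $6=11 $7=3
PC=1  nor  $1, $7, $6        | $0=0 $1=65524 $2=2 $3=15 $4=0 $5=9 $6=11 $7=3
PC=2  add  $0, $0, $3        | $0=0 $1=65524 $2=2 $3=15 $4=0 $5=9 $6=11 $7=3
PC=3  bne  $4, $6, L6        | $0=0 $1=65524 $2=2 $3=15 $4=0 $5=9 $6=11 $7=3  [TAKEN]
PC=4  addi  $3, $6, 1        | $0=0 $1=65524 $2=2 $3=12 $4=0 $5=9 $6=11 $7=3
PC=6  bne  $4, $3, L11       | $0=0 $1=65524 $2=2 $3=12 $4=0 $5=9 $6=11 $7=3  [TAKEN]
PC=7  sub  $7, $3, $6        | $0=0 $1=65524 $2=2 $3=12 $4=0 $5=9 $6=11 $7=1
PC=11 andi  $7, $6, 3        | $0=0 $1=65524 $2=2 $3=12 $4=0 $5=9 $6=11 $7=3

8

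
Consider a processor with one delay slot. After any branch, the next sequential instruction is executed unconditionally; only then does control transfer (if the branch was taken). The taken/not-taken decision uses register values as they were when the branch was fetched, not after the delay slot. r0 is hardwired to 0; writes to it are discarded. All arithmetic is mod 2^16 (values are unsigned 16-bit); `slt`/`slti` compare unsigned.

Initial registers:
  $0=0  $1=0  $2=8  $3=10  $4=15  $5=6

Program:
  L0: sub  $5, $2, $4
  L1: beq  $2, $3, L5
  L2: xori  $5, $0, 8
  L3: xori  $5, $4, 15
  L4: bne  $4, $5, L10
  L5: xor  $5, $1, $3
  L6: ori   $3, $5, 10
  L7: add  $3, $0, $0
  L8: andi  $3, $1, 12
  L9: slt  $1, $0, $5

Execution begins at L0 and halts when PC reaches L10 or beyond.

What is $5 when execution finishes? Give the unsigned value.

10

[0] sub  $5, $2, $4  →  {$0:0, $1:0, $2:8, $3:10, $4:15, $5:65529}
[1] beq  $2, $3, L5  →  {$0:0, $1:0, $2:8, $3:10, $4:15, $5:65529}  ⟨branch fallthrough⟩
[2] xori  $5, $0, 8  →  {$0:0, $1:0, $2:8, $3:10, $4:15, $5:8}
[3] xori  $5, $4, 15  →  {$0:0, $1:0, $2:8, $3:10, $4:15, $5:0}
[4] bne  $4, $5, L10  →  {$0:0, $1:0, $2:8, $3:10, $4:15, $5:0}  ⟨branch taken⟩
[5] xor  $5, $1, $3  →  {$0:0, $1:0, $2:8, $3:10, $4:15, $5:10}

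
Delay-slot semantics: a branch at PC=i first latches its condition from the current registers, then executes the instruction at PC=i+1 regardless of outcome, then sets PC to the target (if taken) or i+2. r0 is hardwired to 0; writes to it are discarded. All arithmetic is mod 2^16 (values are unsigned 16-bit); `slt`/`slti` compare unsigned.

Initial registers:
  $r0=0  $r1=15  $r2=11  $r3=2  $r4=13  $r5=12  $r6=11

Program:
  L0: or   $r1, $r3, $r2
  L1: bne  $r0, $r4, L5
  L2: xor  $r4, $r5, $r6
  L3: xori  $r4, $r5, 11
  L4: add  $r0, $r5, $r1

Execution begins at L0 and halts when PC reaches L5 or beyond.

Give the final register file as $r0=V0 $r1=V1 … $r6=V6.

  step pc=0: or   $r1, $r3, $r2  regs=(0,11,11,2,13,12,11)
  step pc=1: bne  $r0, $r4, L5  cond=T  regs=(0,11,11,2,13,12,11)
  step pc=2: xor  $r4, $r5, $r6  regs=(0,11,11,2,7,12,11)

$r0=0 $r1=11 $r2=11 $r3=2 $r4=7 $r5=12 $r6=11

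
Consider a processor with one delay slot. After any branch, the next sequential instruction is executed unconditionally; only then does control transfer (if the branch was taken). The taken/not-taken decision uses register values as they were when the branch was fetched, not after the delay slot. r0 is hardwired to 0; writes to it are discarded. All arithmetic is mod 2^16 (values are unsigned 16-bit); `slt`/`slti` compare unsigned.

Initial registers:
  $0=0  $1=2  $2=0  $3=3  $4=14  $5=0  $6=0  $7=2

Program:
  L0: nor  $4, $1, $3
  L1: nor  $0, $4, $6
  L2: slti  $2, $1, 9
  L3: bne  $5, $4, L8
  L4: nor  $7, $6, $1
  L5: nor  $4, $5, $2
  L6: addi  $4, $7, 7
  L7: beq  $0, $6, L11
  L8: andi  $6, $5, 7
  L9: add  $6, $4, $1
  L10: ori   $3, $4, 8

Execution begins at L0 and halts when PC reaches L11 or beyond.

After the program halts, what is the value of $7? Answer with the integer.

  step pc=0: nor  $4, $1, $3  regs=(0,2,0,3,65532,0,0,2)
  step pc=1: nor  $0, $4, $6  regs=(0,2,0,3,65532,0,0,2)
  step pc=2: slti  $2, $1, 9  regs=(0,2,1,3,65532,0,0,2)
  step pc=3: bne  $5, $4, L8  cond=T  regs=(0,2,1,3,65532,0,0,2)
  step pc=4: nor  $7, $6, $1  regs=(0,2,1,3,65532,0,0,65533)
  step pc=8: andi  $6, $5, 7  regs=(0,2,1,3,65532,0,0,65533)
  step pc=9: add  $6, $4, $1  regs=(0,2,1,3,65532,0,65534,65533)
  step pc=10: ori   $3, $4, 8  regs=(0,2,1,65532,65532,0,65534,65533)

65533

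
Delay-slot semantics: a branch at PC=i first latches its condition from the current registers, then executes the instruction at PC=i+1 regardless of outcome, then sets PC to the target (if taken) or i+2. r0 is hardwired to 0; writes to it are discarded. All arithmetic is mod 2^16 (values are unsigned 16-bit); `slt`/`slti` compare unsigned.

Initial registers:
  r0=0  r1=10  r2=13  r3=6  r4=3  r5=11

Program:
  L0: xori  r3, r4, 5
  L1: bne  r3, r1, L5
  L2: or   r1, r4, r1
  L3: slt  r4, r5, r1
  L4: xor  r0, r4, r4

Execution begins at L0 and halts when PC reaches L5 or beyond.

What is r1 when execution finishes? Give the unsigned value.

PC=0  xori  r3, r4, 5        | r0=0 r1=10 r2=13 r3=6 r4=3 r5=11
PC=1  bne  r3, r1, L5        | r0=0 r1=10 r2=13 r3=6 r4=3 r5=11  [TAKEN]
PC=2  or   r1, r4, r1        | r0=0 r1=11 r2=13 r3=6 r4=3 r5=11

11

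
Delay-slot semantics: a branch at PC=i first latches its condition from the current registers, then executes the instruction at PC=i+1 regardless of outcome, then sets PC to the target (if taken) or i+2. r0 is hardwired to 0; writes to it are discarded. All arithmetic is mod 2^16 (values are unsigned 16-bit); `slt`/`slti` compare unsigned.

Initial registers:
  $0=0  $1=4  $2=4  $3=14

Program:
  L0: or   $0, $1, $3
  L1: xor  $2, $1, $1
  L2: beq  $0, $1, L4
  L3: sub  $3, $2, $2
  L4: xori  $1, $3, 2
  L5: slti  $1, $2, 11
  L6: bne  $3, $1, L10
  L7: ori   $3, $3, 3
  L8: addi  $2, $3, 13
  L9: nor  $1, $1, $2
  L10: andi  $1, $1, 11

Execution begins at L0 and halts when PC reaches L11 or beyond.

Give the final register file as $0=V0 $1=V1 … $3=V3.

$0=0 $1=1 $2=0 $3=3

[0] or   $0, $1, $3  →  {$0:0, $1:4, $2:4, $3:14}
[1] xor  $2, $1, $1  →  {$0:0, $1:4, $2:0, $3:14}
[2] beq  $0, $1, L4  →  {$0:0, $1:4, $2:0, $3:14}  ⟨branch fallthrough⟩
[3] sub  $3, $2, $2  →  {$0:0, $1:4, $2:0, $3:0}
[4] xori  $1, $3, 2  →  {$0:0, $1:2, $2:0, $3:0}
[5] slti  $1, $2, 11  →  {$0:0, $1:1, $2:0, $3:0}
[6] bne  $3, $1, L10  →  {$0:0, $1:1, $2:0, $3:0}  ⟨branch taken⟩
[7] ori   $3, $3, 3  →  {$0:0, $1:1, $2:0, $3:3}
[10] andi  $1, $1, 11  →  {$0:0, $1:1, $2:0, $3:3}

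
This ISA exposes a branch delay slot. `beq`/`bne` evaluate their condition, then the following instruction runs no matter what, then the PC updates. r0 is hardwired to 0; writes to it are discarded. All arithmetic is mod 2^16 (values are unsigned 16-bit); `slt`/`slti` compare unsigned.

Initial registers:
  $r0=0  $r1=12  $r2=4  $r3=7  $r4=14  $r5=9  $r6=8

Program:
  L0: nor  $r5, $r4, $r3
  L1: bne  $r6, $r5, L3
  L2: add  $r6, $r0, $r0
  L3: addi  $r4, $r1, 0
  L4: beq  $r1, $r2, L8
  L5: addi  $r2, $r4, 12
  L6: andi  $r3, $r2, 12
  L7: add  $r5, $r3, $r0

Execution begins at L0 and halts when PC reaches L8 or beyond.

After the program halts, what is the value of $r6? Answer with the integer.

PC=0  nor  $r5, $r4, $r3     | $r0=0 $r1=12 $r2=4 $r3=7 $r4=14 $r5=65520 $r6=8
PC=1  bne  $r6, $r5, L3      | $r0=0 $r1=12 $r2=4 $r3=7 $r4=14 $r5=65520 $r6=8  [TAKEN]
PC=2  add  $r6, $r0, $r0     | $r0=0 $r1=12 $r2=4 $r3=7 $r4=14 $r5=65520 $r6=0
PC=3  addi  $r4, $r1, 0      | $r0=0 $r1=12 $r2=4 $r3=7 $r4=12 $r5=65520 $r6=0
PC=4  beq  $r1, $r2, L8      | $r0=0 $r1=12 $r2=4 $r3=7 $r4=12 $r5=65520 $r6=0  [not taken]
PC=5  addi  $r2, $r4, 12     | $r0=0 $r1=12 $r2=24 $r3=7 $r4=12 $r5=65520 $r6=0
PC=6  andi  $r3, $r2, 12     | $r0=0 $r1=12 $r2=24 $r3=8 $r4=12 $r5=65520 $r6=0
PC=7  add  $r5, $r3, $r0     | $r0=0 $r1=12 $r2=24 $r3=8 $r4=12 $r5=8 $r6=0

0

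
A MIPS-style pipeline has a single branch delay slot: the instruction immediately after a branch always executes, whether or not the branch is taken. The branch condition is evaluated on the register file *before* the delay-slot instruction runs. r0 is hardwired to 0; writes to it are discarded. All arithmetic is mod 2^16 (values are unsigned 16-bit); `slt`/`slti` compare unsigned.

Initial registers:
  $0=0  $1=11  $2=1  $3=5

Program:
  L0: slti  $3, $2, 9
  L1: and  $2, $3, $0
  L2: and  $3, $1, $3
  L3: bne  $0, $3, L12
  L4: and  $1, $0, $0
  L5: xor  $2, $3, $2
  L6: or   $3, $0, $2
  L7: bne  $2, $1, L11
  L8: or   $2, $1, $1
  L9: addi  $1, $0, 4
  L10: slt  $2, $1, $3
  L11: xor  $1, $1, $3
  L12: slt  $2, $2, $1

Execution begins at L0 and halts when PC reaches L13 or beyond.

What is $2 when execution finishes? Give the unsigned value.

0

PC=0  slti  $3, $2, 9        | $0=0 $1=11 $2=1 $3=1
PC=1  and  $2, $3, $0        | $0=0 $1=11 $2=0 $3=1
PC=2  and  $3, $1, $3        | $0=0 $1=11 $2=0 $3=1
PC=3  bne  $0, $3, L12       | $0=0 $1=11 $2=0 $3=1  [TAKEN]
PC=4  and  $1, $0, $0        | $0=0 $1=0 $2=0 $3=1
PC=12 slt  $2, $2, $1        | $0=0 $1=0 $2=0 $3=1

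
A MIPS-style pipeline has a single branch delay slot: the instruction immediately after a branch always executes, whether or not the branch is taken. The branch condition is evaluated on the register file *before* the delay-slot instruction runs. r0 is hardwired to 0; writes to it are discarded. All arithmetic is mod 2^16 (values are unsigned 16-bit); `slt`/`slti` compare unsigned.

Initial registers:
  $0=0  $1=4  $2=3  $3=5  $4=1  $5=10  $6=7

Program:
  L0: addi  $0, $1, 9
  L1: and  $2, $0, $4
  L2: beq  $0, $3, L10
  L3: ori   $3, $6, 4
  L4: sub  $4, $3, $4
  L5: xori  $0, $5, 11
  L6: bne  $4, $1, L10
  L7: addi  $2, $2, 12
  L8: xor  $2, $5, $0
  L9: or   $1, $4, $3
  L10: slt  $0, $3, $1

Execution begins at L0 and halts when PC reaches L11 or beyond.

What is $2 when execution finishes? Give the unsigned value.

[0] addi  $0, $1, 9  →  {$0:0, $1:4, $2:3, $3:5, $4:1, $5:10, $6:7}
[1] and  $2, $0, $4  →  {$0:0, $1:4, $2:0, $3:5, $4:1, $5:10, $6:7}
[2] beq  $0, $3, L10  →  {$0:0, $1:4, $2:0, $3:5, $4:1, $5:10, $6:7}  ⟨branch fallthrough⟩
[3] ori   $3, $6, 4  →  {$0:0, $1:4, $2:0, $3:7, $4:1, $5:10, $6:7}
[4] sub  $4, $3, $4  →  {$0:0, $1:4, $2:0, $3:7, $4:6, $5:10, $6:7}
[5] xori  $0, $5, 11  →  {$0:0, $1:4, $2:0, $3:7, $4:6, $5:10, $6:7}
[6] bne  $4, $1, L10  →  {$0:0, $1:4, $2:0, $3:7, $4:6, $5:10, $6:7}  ⟨branch taken⟩
[7] addi  $2, $2, 12  →  {$0:0, $1:4, $2:12, $3:7, $4:6, $5:10, $6:7}
[10] slt  $0, $3, $1  →  {$0:0, $1:4, $2:12, $3:7, $4:6, $5:10, $6:7}

12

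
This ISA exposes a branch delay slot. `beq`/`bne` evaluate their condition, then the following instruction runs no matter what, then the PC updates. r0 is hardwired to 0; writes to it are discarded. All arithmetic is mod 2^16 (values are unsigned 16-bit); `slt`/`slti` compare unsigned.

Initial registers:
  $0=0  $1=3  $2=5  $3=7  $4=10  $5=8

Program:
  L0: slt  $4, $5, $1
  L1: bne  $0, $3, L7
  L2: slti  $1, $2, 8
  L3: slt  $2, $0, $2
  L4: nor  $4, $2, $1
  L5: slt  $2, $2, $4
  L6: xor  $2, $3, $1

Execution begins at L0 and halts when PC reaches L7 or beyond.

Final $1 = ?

  step pc=0: slt  $4, $5, $1  regs=(0,3,5,7,0,8)
  step pc=1: bne  $0, $3, L7  cond=T  regs=(0,3,5,7,0,8)
  step pc=2: slti  $1, $2, 8  regs=(0,1,5,7,0,8)

1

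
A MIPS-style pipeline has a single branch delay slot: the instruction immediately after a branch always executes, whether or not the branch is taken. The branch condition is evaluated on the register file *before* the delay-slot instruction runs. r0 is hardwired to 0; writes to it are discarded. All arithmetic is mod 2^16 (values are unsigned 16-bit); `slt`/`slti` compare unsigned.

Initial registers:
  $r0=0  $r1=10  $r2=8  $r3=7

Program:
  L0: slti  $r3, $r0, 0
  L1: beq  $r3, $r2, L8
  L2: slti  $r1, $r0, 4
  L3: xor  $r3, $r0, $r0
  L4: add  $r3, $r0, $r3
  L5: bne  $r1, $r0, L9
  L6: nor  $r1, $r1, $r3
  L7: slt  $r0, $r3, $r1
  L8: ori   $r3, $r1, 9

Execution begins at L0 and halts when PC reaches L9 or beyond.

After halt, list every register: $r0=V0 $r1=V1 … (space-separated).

$r0=0 $r1=65534 $r2=8 $r3=0

PC=0  slti  $r3, $r0, 0      | $r0=0 $r1=10 $r2=8 $r3=0
PC=1  beq  $r3, $r2, L8      | $r0=0 $r1=10 $r2=8 $r3=0  [not taken]
PC=2  slti  $r1, $r0, 4      | $r0=0 $r1=1 $r2=8 $r3=0
PC=3  xor  $r3, $r0, $r0     | $r0=0 $r1=1 $r2=8 $r3=0
PC=4  add  $r3, $r0, $r3     | $r0=0 $r1=1 $r2=8 $r3=0
PC=5  bne  $r1, $r0, L9      | $r0=0 $r1=1 $r2=8 $r3=0  [TAKEN]
PC=6  nor  $r1, $r1, $r3     | $r0=0 $r1=65534 $r2=8 $r3=0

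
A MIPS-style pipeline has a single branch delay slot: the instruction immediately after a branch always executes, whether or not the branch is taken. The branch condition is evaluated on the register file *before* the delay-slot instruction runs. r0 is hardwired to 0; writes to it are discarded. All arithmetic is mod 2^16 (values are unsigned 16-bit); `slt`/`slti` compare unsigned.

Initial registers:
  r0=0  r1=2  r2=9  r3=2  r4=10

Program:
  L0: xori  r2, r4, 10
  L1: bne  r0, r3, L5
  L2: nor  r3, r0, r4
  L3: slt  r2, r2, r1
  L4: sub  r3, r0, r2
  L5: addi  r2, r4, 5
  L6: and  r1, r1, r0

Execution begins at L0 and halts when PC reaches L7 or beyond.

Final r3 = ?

#0 xori  r2, r4, 10 ; 0/2/0/2/10
#1 bne  r0, r3, L5 ; 0/2/0/2/10 ; →target
#2 nor  r3, r0, r4 ; 0/2/0/65525/10
#5 addi  r2, r4, 5 ; 0/2/15/65525/10
#6 and  r1, r1, r0 ; 0/0/15/65525/10

65525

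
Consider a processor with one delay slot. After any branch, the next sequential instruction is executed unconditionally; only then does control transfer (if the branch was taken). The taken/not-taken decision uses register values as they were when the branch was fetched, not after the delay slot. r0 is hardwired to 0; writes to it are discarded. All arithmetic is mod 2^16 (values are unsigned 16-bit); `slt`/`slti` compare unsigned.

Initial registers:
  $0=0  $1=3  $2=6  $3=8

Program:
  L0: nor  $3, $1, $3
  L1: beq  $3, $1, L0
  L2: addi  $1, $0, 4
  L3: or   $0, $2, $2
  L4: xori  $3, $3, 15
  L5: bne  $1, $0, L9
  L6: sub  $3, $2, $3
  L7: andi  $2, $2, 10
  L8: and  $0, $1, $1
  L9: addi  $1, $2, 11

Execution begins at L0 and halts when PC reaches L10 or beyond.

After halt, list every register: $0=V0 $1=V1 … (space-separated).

$0=0 $1=17 $2=6 $3=11

PC=0  nor  $3, $1, $3        | $0=0 $1=3 $2=6 $3=65524
PC=1  beq  $3, $1, L0        | $0=0 $1=3 $2=6 $3=65524  [not taken]
PC=2  addi  $1, $0, 4        | $0=0 $1=4 $2=6 $3=65524
PC=3  or   $0, $2, $2        | $0=0 $1=4 $2=6 $3=65524
PC=4  xori  $3, $3, 15       | $0=0 $1=4 $2=6 $3=65531
PC=5  bne  $1, $0, L9        | $0=0 $1=4 $2=6 $3=65531  [TAKEN]
PC=6  sub  $3, $2, $3        | $0=0 $1=4 $2=6 $3=11
PC=9  addi  $1, $2, 11       | $0=0 $1=17 $2=6 $3=11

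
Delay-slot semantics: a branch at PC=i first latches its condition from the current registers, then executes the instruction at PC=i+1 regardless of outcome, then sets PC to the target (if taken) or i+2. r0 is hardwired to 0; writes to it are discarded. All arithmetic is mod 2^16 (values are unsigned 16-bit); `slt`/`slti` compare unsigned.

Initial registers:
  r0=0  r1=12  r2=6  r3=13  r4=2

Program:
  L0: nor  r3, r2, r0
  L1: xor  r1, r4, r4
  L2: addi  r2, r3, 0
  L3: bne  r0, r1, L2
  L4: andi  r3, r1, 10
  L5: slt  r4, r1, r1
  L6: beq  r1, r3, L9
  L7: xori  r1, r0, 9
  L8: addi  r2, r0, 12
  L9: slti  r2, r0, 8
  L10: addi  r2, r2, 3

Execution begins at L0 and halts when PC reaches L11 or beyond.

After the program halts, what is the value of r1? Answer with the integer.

9

#0 nor  r3, r2, r0 ; 0/12/6/65529/2
#1 xor  r1, r4, r4 ; 0/0/6/65529/2
#2 addi  r2, r3, 0 ; 0/0/65529/65529/2
#3 bne  r0, r1, L2 ; 0/0/65529/65529/2 ; →fallthru
#4 andi  r3, r1, 10 ; 0/0/65529/0/2
#5 slt  r4, r1, r1 ; 0/0/65529/0/0
#6 beq  r1, r3, L9 ; 0/0/65529/0/0 ; →target
#7 xori  r1, r0, 9 ; 0/9/65529/0/0
#9 slti  r2, r0, 8 ; 0/9/1/0/0
#10 addi  r2, r2, 3 ; 0/9/4/0/0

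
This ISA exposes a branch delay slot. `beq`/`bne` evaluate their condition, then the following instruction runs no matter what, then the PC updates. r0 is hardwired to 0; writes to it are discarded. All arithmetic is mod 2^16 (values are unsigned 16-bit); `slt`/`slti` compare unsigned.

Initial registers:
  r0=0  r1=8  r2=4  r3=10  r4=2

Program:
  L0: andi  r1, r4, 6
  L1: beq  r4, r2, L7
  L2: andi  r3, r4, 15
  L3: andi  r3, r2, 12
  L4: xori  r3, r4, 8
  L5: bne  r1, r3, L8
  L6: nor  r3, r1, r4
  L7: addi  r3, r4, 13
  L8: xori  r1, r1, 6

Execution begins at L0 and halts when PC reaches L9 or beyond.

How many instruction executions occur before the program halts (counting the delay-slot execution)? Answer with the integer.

[0] andi  r1, r4, 6  →  {r0:0, r1:2, r2:4, r3:10, r4:2}
[1] beq  r4, r2, L7  →  {r0:0, r1:2, r2:4, r3:10, r4:2}  ⟨branch fallthrough⟩
[2] andi  r3, r4, 15  →  {r0:0, r1:2, r2:4, r3:2, r4:2}
[3] andi  r3, r2, 12  →  {r0:0, r1:2, r2:4, r3:4, r4:2}
[4] xori  r3, r4, 8  →  {r0:0, r1:2, r2:4, r3:10, r4:2}
[5] bne  r1, r3, L8  →  {r0:0, r1:2, r2:4, r3:10, r4:2}  ⟨branch taken⟩
[6] nor  r3, r1, r4  →  {r0:0, r1:2, r2:4, r3:65533, r4:2}
[8] xori  r1, r1, 6  →  {r0:0, r1:4, r2:4, r3:65533, r4:2}

8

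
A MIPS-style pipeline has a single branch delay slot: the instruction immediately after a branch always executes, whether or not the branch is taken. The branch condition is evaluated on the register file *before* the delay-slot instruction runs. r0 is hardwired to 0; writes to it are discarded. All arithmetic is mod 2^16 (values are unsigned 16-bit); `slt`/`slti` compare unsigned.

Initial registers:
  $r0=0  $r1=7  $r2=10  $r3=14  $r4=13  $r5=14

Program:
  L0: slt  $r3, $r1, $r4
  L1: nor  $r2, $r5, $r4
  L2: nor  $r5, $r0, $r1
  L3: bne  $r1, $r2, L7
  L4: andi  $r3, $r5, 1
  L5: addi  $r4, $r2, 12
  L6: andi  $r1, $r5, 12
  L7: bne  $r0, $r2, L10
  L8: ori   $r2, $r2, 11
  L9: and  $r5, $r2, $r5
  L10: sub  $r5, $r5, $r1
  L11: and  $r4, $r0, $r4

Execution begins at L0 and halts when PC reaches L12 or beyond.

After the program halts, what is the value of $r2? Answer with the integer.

PC=0  slt  $r3, $r1, $r4     | $r0=0 $r1=7 $r2=10 $r3=1 $r4=13 $r5=14
PC=1  nor  $r2, $r5, $r4     | $r0=0 $r1=7 $r2=65520 $r3=1 $r4=13 $r5=14
PC=2  nor  $r5, $r0, $r1     | $r0=0 $r1=7 $r2=65520 $r3=1 $r4=13 $r5=65528
PC=3  bne  $r1, $r2, L7      | $r0=0 $r1=7 $r2=65520 $r3=1 $r4=13 $r5=65528  [TAKEN]
PC=4  andi  $r3, $r5, 1      | $r0=0 $r1=7 $r2=65520 $r3=0 $r4=13 $r5=65528
PC=7  bne  $r0, $r2, L10     | $r0=0 $r1=7 $r2=65520 $r3=0 $r4=13 $r5=65528  [TAKEN]
PC=8  ori   $r2, $r2, 11     | $r0=0 $r1=7 $r2=65531 $r3=0 $r4=13 $r5=65528
PC=10 sub  $r5, $r5, $r1     | $r0=0 $r1=7 $r2=65531 $r3=0 $r4=13 $r5=65521
PC=11 and  $r4, $r0, $r4     | $r0=0 $r1=7 $r2=65531 $r3=0 $r4=0 $r5=65521

65531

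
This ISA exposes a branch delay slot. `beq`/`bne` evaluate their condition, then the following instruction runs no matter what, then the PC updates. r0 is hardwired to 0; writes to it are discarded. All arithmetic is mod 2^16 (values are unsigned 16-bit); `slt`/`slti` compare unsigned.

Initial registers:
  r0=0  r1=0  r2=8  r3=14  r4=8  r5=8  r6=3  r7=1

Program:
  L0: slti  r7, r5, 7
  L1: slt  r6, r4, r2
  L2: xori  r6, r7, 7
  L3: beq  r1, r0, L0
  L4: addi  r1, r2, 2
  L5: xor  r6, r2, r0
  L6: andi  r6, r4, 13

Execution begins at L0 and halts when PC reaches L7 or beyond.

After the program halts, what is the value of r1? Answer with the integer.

10

PC=0  slti  r7, r5, 7        | r0=0 r1=0 r2=8 r3=14 r4=8 r5=8 r6=3 r7=0
PC=1  slt  r6, r4, r2        | r0=0 r1=0 r2=8 r3=14 r4=8 r5=8 r6=0 r7=0
PC=2  xori  r6, r7, 7        | r0=0 r1=0 r2=8 r3=14 r4=8 r5=8 r6=7 r7=0
PC=3  beq  r1, r0, L0        | r0=0 r1=0 r2=8 r3=14 r4=8 r5=8 r6=7 r7=0  [TAKEN]
PC=4  addi  r1, r2, 2        | r0=0 r1=10 r2=8 r3=14 r4=8 r5=8 r6=7 r7=0
PC=0  slti  r7, r5, 7        | r0=0 r1=10 r2=8 r3=14 r4=8 r5=8 r6=7 r7=0
PC=1  slt  r6, r4, r2        | r0=0 r1=10 r2=8 r3=14 r4=8 r5=8 r6=0 r7=0
PC=2  xori  r6, r7, 7        | r0=0 r1=10 r2=8 r3=14 r4=8 r5=8 r6=7 r7=0
PC=3  beq  r1, r0, L0        | r0=0 r1=10 r2=8 r3=14 r4=8 r5=8 r6=7 r7=0  [not taken]
PC=4  addi  r1, r2, 2        | r0=0 r1=10 r2=8 r3=14 r4=8 r5=8 r6=7 r7=0
PC=5  xor  r6, r2, r0        | r0=0 r1=10 r2=8 r3=14 r4=8 r5=8 r6=8 r7=0
PC=6  andi  r6, r4, 13       | r0=0 r1=10 r2=8 r3=14 r4=8 r5=8 r6=8 r7=0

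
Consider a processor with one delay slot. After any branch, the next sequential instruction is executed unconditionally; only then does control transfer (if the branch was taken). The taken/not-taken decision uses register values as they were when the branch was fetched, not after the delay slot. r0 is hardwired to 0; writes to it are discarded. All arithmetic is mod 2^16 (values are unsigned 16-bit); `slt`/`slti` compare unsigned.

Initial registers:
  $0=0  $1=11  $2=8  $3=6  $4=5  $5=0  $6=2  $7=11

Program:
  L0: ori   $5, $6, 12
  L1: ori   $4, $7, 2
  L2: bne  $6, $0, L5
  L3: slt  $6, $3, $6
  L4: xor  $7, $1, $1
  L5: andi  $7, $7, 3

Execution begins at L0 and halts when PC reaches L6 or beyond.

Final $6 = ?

  step pc=0: ori   $5, $6, 12  regs=(0,11,8,6,5,14,2,11)
  step pc=1: ori   $4, $7, 2  regs=(0,11,8,6,11,14,2,11)
  step pc=2: bne  $6, $0, L5  cond=T  regs=(0,11,8,6,11,14,2,11)
  step pc=3: slt  $6, $3, $6  regs=(0,11,8,6,11,14,0,11)
  step pc=5: andi  $7, $7, 3  regs=(0,11,8,6,11,14,0,3)

0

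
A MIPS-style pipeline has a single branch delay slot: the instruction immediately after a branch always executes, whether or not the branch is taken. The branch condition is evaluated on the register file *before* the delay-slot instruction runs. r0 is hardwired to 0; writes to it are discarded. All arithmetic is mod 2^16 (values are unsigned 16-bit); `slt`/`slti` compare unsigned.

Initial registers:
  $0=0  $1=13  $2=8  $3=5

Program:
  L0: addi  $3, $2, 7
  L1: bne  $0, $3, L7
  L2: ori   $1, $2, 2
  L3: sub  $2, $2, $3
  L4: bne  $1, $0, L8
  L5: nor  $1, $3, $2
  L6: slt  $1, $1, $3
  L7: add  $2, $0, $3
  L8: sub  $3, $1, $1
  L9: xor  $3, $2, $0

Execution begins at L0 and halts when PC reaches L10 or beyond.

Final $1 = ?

PC=0  addi  $3, $2, 7        | $0=0 $1=13 $2=8 $3=15
PC=1  bne  $0, $3, L7        | $0=0 $1=13 $2=8 $3=15  [TAKEN]
PC=2  ori   $1, $2, 2        | $0=0 $1=10 $2=8 $3=15
PC=7  add  $2, $0, $3        | $0=0 $1=10 $2=15 $3=15
PC=8  sub  $3, $1, $1        | $0=0 $1=10 $2=15 $3=0
PC=9  xor  $3, $2, $0        | $0=0 $1=10 $2=15 $3=15

10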